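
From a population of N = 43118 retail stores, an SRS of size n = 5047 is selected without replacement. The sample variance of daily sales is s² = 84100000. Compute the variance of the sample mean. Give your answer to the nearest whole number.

Under SRS without replacement, Var(ȳ) = (1 − f)·s²/n with f = n/N = 5047/43118 = 0.11705088.
Var(ȳ) = (1 − 0.11705088)·84100000/5047 = 0.88294912·16663.364 = 14712.903.

14713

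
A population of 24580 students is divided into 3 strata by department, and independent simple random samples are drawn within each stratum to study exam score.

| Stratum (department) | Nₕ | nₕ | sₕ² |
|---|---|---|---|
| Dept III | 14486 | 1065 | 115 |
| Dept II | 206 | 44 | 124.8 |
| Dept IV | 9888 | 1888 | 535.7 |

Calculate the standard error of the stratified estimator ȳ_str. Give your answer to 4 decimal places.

0.2684

Var(ȳ_str) = Σₕ Wₕ²(1 − fₕ)sₕ²/nₕ with Wₕ = Nₕ/N, N = 24580.
Dept III: Wₕ = 0.58934093; term = 0.58934093²·(1 − 0.07351926)·115/1065 = 0.034747041.
Dept II: Wₕ = 0.00838080; term = 0.00838080²·(1 − 0.21359223)·124.8/44 = 1.5666803 × 10^-4.
Dept IV: Wₕ = 0.40227828; term = 0.40227828²·(1 − 0.19093851)·535.7/1888 = 0.037149617.
Sum = 0.072053326.
SE = √(0.072053326) = 0.2684.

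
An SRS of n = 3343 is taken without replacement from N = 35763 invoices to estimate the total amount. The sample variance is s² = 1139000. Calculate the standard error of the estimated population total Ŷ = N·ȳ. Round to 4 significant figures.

628500

Var(Ŷ) = N²·Var(ȳ) = N²·(1 − n/N)·s²/n.
f = 3343/35763 = 0.09347650; Var(ȳ) = 0.90652350·1139000/3343 = 308.86338.
Var(Ŷ) = 35763² · 308.86338 = 3.9503384 × 10^11.
SE(Ŷ) = √(3.9503384 × 10^11) = 628500.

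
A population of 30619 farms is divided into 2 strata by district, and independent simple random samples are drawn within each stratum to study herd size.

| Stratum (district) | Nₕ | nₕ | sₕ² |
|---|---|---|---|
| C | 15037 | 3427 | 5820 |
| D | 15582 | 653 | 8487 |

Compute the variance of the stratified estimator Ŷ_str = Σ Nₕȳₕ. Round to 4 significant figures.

3.320 × 10^9

Var(Ŷ_str) = Σₕ Nₕ²(1 − fₕ)sₕ²/nₕ.
C: 15037²·(1 − 3427/15037)·5820/3427 = 2.9648471 × 10^8.
D: 15582²·(1 − 653/15582)·8487/653 = 3.0233953 × 10^9.
Sum = 3.31988 × 10^9.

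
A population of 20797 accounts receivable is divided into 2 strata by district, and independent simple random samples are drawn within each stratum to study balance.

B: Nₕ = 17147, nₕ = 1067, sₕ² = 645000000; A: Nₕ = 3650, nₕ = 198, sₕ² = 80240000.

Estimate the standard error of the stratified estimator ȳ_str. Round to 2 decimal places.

630.21

Var(ȳ_str) = Σₕ Wₕ²(1 − fₕ)sₕ²/nₕ with Wₕ = Nₕ/N, N = 20797.
B: Wₕ = 0.82449392; term = 0.82449392²·(1 − 0.06222663)·645000000/1067 = 385361.3.
A: Wₕ = 0.17550608; term = 0.17550608²·(1 − 0.05424658)·80240000/198 = 11805.598.
Sum = 397166.9.
SE = √(397166.9) = 630.21.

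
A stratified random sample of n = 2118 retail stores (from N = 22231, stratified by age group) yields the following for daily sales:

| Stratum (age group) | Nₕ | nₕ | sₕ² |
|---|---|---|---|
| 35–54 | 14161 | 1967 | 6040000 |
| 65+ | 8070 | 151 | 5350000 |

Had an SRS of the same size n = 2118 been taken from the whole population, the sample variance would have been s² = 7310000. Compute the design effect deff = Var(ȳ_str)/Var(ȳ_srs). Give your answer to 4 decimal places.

1.8108

Var(ȳ_str) = Σ Wₕ²(1−fₕ)sₕ²/nₕ with Wₕ = Nₕ/22231:
  35–54: (14161/22231)²·(1−1967/14161)·6040000/1967 = 1072.8888
  65+: (8070/22231)²·(1−151/8070)·5350000/151 = 4581.4475
  → Var(ȳ_str) = 5654.3363.
Var(ȳ_srs) = (1 − 2118/22231)·7310000/2118 = 3122.5491.
deff = 5654.3363 / 3122.5491 = 1.8108.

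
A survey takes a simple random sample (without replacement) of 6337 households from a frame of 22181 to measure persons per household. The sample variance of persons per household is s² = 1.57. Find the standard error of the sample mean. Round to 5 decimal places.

Under SRS without replacement, Var(ȳ) = (1 − f)·s²/n with f = n/N = 6337/22181 = 0.28569496.
Var(ȳ) = (1 − 0.28569496)·1.57/6337 = 0.71430504·2.477513 × 10^-4 = 1.7697 × 10^-4.
SE(ȳ) = √(1.7697 × 10^-4) = 0.01330.

0.01330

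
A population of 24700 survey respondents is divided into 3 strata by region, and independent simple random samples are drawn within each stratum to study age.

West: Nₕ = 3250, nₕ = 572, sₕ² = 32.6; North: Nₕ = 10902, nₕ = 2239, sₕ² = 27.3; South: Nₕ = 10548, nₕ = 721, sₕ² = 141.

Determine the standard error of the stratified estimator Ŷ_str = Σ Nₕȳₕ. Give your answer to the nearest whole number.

Var(Ŷ_str) = Σₕ Nₕ²(1 − fₕ)sₕ²/nₕ.
West: 3250²·(1 − 572/3250)·32.6/572 = 496038.64.
North: 10902²·(1 − 2239/10902)·27.3/2239 = 1.1515507 × 10^6.
South: 10548²·(1 − 721/10548)·141/721 = 2.0270988 × 10^7.
Sum = 2.1918577 × 10^7.
SE = √(2.1918577 × 10^7) = 4682.

4682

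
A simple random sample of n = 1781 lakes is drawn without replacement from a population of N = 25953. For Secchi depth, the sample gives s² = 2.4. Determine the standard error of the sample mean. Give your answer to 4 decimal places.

Under SRS without replacement, Var(ȳ) = (1 − f)·s²/n with f = n/N = 1781/25953 = 0.06862405.
Var(ȳ) = (1 − 0.06862405)·2.4/1781 = 0.93137595·0.0013475576 = 0.0012550827.
SE(ȳ) = √(0.0012550827) = 0.0354.

0.0354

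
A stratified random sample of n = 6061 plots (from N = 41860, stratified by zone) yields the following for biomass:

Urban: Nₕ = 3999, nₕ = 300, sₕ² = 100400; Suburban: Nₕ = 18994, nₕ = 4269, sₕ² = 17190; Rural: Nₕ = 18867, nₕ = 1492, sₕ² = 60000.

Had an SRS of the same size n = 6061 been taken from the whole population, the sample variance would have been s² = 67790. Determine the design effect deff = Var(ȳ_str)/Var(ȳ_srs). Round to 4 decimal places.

Var(ȳ_str) = Σ Wₕ²(1−fₕ)sₕ²/nₕ with Wₕ = Nₕ/41860:
  Urban: (3999/41860)²·(1−300/3999)·100400/300 = 2.8252036
  Suburban: (18994/41860)²·(1−4269/18994)·17190/4269 = 0.64272177
  Rural: (18867/41860)²·(1−1492/18867)·60000/1492 = 7.5233565
  → Var(ȳ_str) = 10.991282.
Var(ȳ_srs) = (1 − 6061/41860)·67790/6061 = 9.5651772.
deff = 10.991282 / 9.5651772 = 1.1491.

1.1491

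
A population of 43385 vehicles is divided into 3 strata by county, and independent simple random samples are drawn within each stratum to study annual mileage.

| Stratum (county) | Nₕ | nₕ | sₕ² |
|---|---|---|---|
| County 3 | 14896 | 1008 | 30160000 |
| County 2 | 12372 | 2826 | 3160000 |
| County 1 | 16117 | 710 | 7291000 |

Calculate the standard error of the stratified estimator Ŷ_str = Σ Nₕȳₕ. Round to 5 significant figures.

2.9786 × 10^6

Var(Ŷ_str) = Σₕ Nₕ²(1 − fₕ)sₕ²/nₕ.
County 3: 14896²·(1 − 1008/14896)·30160000/1008 = 6.1898507 × 10^12.
County 2: 12372²·(1 − 2826/12372)·3160000/2826 = 1.3206151 × 10^11.
County 1: 16117²·(1 − 710/16117)·7291000/710 = 2.5499463 × 10^12.
Sum = 8.8718585 × 10^12.
SE = √(8.8718585 × 10^12) = 2.9786 × 10^6.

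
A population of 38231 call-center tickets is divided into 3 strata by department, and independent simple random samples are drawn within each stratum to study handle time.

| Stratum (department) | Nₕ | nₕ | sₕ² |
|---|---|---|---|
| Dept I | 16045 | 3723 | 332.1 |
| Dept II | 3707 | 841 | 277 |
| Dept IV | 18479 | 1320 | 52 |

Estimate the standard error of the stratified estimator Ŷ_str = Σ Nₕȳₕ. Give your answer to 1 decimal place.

Var(Ŷ_str) = Σₕ Nₕ²(1 − fₕ)sₕ²/nₕ.
Dept I: 16045²·(1 − 3723/16045)·332.1/3723 = 1.7635865 × 10^7.
Dept II: 3707²·(1 − 841/3707)·277/841 = 3.499311 × 10^6.
Dept IV: 18479²·(1 − 1320/18479)·52/1320 = 1.2491076 × 10^7.
Sum = 3.3626252 × 10^7.
SE = √(3.3626252 × 10^7) = 5798.8.

5798.8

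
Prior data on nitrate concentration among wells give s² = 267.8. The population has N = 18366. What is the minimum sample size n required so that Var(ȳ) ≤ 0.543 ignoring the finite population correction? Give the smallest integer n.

Without fpc, n₀ = s²/D = 267.8/0.543 = 493.1860.
Rounding up, n = 494.

494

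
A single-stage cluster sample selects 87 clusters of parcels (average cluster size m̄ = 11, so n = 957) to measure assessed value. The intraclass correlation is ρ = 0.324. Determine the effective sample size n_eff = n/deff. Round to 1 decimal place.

225.7

deff = 1 + (11 − 1)·0.324 = 1 + 3.24 = 4.24.
n_eff = 957 / 4.24 = 225.7.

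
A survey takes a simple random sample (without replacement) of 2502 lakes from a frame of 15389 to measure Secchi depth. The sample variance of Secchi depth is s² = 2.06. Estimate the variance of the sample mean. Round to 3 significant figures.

6.89 × 10^-4

Under SRS without replacement, Var(ȳ) = (1 − f)·s²/n with f = n/N = 2502/15389 = 0.16258366.
Var(ȳ) = (1 − 0.16258366)·2.06/2502 = 0.83741634·8.2334133 × 10^-4 = 6.8947948 × 10^-4.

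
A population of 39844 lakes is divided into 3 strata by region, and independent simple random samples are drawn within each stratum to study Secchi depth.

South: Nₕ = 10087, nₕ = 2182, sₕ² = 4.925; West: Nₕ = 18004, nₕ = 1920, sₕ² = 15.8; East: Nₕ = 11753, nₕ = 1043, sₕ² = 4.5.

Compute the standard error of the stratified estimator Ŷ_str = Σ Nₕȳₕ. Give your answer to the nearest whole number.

Var(Ŷ_str) = Σₕ Nₕ²(1 − fₕ)sₕ²/nₕ.
South: 10087²·(1 − 2182/10087)·4.925/2182 = 179976.33.
West: 18004²·(1 − 1920/18004)·15.8/1920 = 2.3829719 × 10^6.
East: 11753²·(1 − 1043/11753)·4.5/1043 = 543083.26.
Sum = 3.1060315 × 10^6.
SE = √(3.1060315 × 10^6) = 1762.

1762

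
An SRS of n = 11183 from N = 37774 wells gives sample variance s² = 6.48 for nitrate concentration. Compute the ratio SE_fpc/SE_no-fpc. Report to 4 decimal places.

0.8390

f = n/N = 11183/37774 = 0.29605019.
SE_no-fpc = √(s²/n) = 0.024071787; SE_fpc = √((1−f)s²/n) = 0.020196643.
Ratio = √(1−f) = 0.83901717.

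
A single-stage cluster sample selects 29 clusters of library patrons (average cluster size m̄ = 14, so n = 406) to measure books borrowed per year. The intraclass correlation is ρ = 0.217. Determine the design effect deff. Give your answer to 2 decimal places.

3.82

deff = 1 + (14 − 1)·0.217 = 1 + 2.821 = 3.821.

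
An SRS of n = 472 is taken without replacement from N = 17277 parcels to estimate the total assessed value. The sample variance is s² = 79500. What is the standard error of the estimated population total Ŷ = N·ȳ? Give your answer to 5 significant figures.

Var(Ŷ) = N²·Var(ȳ) = N²·(1 − n/N)·s²/n.
f = 472/17277 = 0.02731956; Var(ȳ) = 0.97268044·79500/472 = 163.83071.
Var(Ŷ) = 17277² · 163.83071 = 4.8902603 × 10^10.
SE(Ŷ) = √(4.8902603 × 10^10) = 221140.

221140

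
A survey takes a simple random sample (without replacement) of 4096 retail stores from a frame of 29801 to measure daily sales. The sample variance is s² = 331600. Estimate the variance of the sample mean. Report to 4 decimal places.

69.8299

Under SRS without replacement, Var(ȳ) = (1 − f)·s²/n with f = n/N = 4096/29801 = 0.13744505.
Var(ȳ) = (1 − 0.13744505)·331600/4096 = 0.86255495·80.957031 = 69.829888.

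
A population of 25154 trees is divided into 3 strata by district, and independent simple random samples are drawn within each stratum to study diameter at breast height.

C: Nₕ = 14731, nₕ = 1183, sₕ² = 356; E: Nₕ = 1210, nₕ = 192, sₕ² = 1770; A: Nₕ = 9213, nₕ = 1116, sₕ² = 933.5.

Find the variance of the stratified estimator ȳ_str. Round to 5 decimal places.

Var(ȳ_str) = Σₕ Wₕ²(1 − fₕ)sₕ²/nₕ with Wₕ = Nₕ/N, N = 25154.
C: Wₕ = 0.58563250; term = 0.58563250²·(1 − 0.08030684)·356/1183 = 0.094920181.
E: Wₕ = 0.04810368; term = 0.04810368²·(1 − 0.15867769)·1770/192 = 0.017946967.
A: Wₕ = 0.36626381; term = 0.36626381²·(1 − 0.12113318)·933.5/1116 = 0.098619143.
Sum = 0.21148629.

0.21149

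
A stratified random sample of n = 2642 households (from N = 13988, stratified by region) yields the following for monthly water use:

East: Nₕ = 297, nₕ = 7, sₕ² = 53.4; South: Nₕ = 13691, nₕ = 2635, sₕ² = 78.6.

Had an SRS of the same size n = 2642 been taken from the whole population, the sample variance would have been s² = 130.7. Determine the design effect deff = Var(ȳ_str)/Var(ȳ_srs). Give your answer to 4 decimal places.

Var(ȳ_str) = Σ Wₕ²(1−fₕ)sₕ²/nₕ with Wₕ = Nₕ/13988:
  East: (297/13988)²·(1−7/297)·53.4/7 = 0.0033580443
  South: (13691/13988)²·(1−2635/13691)·78.6/2635 = 0.023076178
  → Var(ȳ_str) = 0.026434222.
Var(ȳ_srs) = (1 − 2642/13988)·130.7/2642 = 0.040126375.
deff = 0.026434222 / 0.040126375 = 0.6588.

0.6588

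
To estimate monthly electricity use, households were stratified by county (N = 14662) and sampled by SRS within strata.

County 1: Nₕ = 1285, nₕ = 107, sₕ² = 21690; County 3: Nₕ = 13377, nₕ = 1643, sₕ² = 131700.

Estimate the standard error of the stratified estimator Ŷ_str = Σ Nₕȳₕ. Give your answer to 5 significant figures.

113530

Var(Ŷ_str) = Σₕ Nₕ²(1 − fₕ)sₕ²/nₕ.
County 1: 1285²·(1 − 107/1285)·21690/107 = 3.0684863 × 10^8.
County 3: 13377²·(1 − 1643/13377)·131700/1643 = 1.2582097 × 10^10.
Sum = 1.2888946 × 10^10.
SE = √(1.2888946 × 10^10) = 113530.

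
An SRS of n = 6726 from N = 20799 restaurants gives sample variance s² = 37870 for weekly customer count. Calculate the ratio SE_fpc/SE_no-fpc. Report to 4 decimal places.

0.8226

f = n/N = 6726/20799 = 0.32338093.
SE_no-fpc = √(s²/n) = 2.3728442; SE_fpc = √((1−f)s²/n) = 1.9518271.
Ratio = √(1−f) = 0.82256858.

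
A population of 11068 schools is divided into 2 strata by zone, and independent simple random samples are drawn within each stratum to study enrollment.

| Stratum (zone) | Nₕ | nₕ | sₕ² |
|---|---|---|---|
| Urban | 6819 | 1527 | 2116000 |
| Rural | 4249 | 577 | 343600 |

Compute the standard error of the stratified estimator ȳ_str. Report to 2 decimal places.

22.00

Var(ȳ_str) = Σₕ Wₕ²(1 − fₕ)sₕ²/nₕ with Wₕ = Nₕ/N, N = 11068.
Urban: Wₕ = 0.61610047; term = 0.61610047²·(1 − 0.22393313)·2116000/1527 = 408.2055.
Rural: Wₕ = 0.38389953; term = 0.38389953²·(1 − 0.13579666)·343600/577 = 75.84526.
Sum = 484.05076.
SE = √(484.05076) = 22.00.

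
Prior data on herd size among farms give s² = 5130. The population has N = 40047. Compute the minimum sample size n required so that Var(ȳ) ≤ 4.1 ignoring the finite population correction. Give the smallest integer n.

Without fpc, n₀ = s²/D = 5130/4.1 = 1251.2195.
Rounding up, n = 1252.

1252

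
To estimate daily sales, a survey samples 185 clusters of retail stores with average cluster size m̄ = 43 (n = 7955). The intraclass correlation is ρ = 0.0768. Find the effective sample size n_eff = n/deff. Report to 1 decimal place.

deff = 1 + (43 − 1)·0.0768 = 1 + 3.2256 = 4.2256.
n_eff = 7955 / 4.2256 = 1882.6.

1882.6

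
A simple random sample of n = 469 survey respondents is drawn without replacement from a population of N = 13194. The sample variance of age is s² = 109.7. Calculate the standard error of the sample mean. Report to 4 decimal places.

Under SRS without replacement, Var(ȳ) = (1 − f)·s²/n with f = n/N = 469/13194 = 0.03554646.
Var(ȳ) = (1 − 0.03554646)·109.7/469 = 0.96445354·0.23390192 = 0.22558753.
SE(ȳ) = √(0.22558753) = 0.4750.

0.4750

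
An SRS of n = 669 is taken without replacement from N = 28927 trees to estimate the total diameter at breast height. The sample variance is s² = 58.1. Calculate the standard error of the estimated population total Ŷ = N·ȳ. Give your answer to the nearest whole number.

Var(Ŷ) = N²·Var(ȳ) = N²·(1 − n/N)·s²/n.
f = 669/28927 = 0.02312718; Var(ȳ) = 0.97687282·58.1/669 = 0.084837535.
Var(Ŷ) = 28927² · 0.084837535 = 7.0989617 × 10^7.
SE(Ŷ) = √(7.0989617 × 10^7) = 8426.

8426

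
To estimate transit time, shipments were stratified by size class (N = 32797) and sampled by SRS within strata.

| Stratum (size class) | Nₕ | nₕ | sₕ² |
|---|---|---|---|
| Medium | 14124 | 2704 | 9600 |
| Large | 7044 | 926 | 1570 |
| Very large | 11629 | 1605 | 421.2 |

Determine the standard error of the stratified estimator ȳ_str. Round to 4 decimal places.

Var(ȳ_str) = Σₕ Wₕ²(1 − fₕ)sₕ²/nₕ with Wₕ = Nₕ/N, N = 32797.
Medium: Wₕ = 0.43064914; term = 0.43064914²·(1 − 0.19144718)·9600/2704 = 0.53237802.
Large: Wₕ = 0.21477574; term = 0.21477574²·(1 − 0.13145940)·1570/926 = 0.067928065.
Very large: Wₕ = 0.35457511; term = 0.35457511²·(1 − 0.13801703)·421.2/1605 = 0.028439929.
Sum = 0.62874601.
SE = √(0.62874601) = 0.7929.

0.7929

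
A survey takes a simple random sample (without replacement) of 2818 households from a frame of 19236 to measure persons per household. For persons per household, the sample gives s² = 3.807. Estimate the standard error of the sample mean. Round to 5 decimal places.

0.03396

Under SRS without replacement, Var(ȳ) = (1 − f)·s²/n with f = n/N = 2818/19236 = 0.14649615.
Var(ȳ) = (1 − 0.14649615)·3.807/2818 = 0.85350385·0.0013509581 = 0.001153048.
SE(ȳ) = √(0.001153048) = 0.03396.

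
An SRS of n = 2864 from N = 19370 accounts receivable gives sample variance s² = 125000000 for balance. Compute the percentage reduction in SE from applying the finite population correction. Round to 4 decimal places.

7.6884

f = n/N = 2864/19370 = 0.14785751.
SE_no-fpc = √(s²/n) = 208.91446; SE_fpc = √((1−f)s²/n) = 192.85221.
Ratio = √(1−f) = 0.92311564. Reduction = 100·(1 − 0.92311564) = 7.6884%.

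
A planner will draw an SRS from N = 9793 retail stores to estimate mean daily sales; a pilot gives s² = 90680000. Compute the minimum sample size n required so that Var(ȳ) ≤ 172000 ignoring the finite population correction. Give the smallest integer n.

Without fpc, n₀ = s²/D = 90680000/172000 = 527.2093.
Rounding up, n = 528.

528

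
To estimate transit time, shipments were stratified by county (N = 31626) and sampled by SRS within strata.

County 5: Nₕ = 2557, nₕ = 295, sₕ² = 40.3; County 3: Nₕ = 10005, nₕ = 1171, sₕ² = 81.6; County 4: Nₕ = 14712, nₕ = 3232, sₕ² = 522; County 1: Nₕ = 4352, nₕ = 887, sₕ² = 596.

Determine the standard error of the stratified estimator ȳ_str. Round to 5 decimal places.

Var(ȳ_str) = Σₕ Wₕ²(1 − fₕ)sₕ²/nₕ with Wₕ = Nₕ/N, N = 31626.
County 5: Wₕ = 0.08085120; term = 0.08085120²·(1 − 0.11536957)·40.3/295 = 7.8998315 × 10^-4.
County 3: Wₕ = 0.31635363; term = 0.31635363²·(1 − 0.11704148)·81.6/1171 = 0.0061577098.
County 4: Wₕ = 0.46518687; term = 0.46518687²·(1 − 0.21968461)·522/3232 = 0.027272454.
County 1: Wₕ = 0.13760830; term = 0.13760830²·(1 − 0.20381434)·596/887 = 0.010130392.
Sum = 0.044350539.
SE = √(0.044350539) = 0.21060.

0.21060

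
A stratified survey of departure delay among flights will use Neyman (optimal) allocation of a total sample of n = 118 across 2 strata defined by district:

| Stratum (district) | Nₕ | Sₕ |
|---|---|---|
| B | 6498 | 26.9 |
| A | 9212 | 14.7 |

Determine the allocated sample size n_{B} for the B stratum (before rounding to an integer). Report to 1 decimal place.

Neyman allocation: nₕ = n·NₕSₕ / Σⱼ NⱼSⱼ.
Σ NⱼSⱼ = 6498·26.9 + 9212·14.7 = 310212.6.
n_{B} = 118·6498·26.9 / 310212.6 = 66.5.

66.5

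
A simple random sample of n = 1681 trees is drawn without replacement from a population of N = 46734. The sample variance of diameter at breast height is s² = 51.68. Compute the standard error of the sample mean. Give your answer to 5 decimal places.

Under SRS without replacement, Var(ȳ) = (1 − f)·s²/n with f = n/N = 1681/46734 = 0.03596953.
Var(ȳ) = (1 − 0.03596953)·51.68/1681 = 0.96403047·0.030743605 = 0.029637772.
SE(ȳ) = √(0.029637772) = 0.17216.

0.17216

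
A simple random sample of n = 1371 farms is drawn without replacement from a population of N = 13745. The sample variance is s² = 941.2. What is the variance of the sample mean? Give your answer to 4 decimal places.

0.6180

Under SRS without replacement, Var(ȳ) = (1 − f)·s²/n with f = n/N = 1371/13745 = 0.09974536.
Var(ȳ) = (1 − 0.09974536)·941.2/1371 = 0.90025464·0.6865062 = 0.61803039.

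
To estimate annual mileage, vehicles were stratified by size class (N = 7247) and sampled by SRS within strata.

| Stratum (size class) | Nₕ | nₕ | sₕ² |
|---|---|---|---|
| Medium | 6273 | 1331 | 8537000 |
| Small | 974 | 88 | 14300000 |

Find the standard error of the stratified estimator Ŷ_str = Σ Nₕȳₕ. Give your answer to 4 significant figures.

582300

Var(Ŷ_str) = Σₕ Nₕ²(1 − fₕ)sₕ²/nₕ.
Medium: 6273²·(1 − 1331/6273)·8537000/1331 = 1.9884069 × 10^11.
Small: 974²·(1 − 88/974)·14300000/88 = 1.4023165 × 10^11.
Sum = 3.3907234 × 10^11.
SE = √(3.3907234 × 10^11) = 582300.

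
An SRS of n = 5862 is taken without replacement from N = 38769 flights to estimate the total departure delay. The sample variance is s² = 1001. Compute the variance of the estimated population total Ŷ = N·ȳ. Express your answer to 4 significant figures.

Var(Ŷ) = N²·Var(ȳ) = N²·(1 − n/N)·s²/n.
f = 5862/38769 = 0.15120328; Var(ȳ) = 0.84879672·1001/5862 = 0.14494123.
Var(Ŷ) = 38769² · 0.14494123 = 2.1785179 × 10^8.

2.179 × 10^8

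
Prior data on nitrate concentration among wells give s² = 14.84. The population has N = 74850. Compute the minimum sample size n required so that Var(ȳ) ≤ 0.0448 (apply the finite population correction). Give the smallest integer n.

330

Without fpc, n₀ = s²/D = 14.84/0.0448 = 331.2500.
With fpc, (1 − n/N)·s²/n ≤ D requires n ≥ n₀/(1 + n₀/N) = 331.2500/(1 + 331.2500/74850) = 329.7905.
Rounding up, n = 330.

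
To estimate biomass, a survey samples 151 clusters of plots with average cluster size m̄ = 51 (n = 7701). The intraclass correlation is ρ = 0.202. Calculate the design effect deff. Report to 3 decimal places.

11.100

deff = 1 + (51 − 1)·0.202 = 1 + 10.1 = 11.1.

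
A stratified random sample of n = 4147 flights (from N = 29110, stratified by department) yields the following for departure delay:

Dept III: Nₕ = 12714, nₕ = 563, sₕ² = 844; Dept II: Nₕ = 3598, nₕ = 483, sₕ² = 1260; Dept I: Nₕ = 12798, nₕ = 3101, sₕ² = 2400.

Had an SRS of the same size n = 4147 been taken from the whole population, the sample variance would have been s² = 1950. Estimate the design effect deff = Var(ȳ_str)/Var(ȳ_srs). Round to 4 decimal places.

Var(ȳ_str) = Σ Wₕ²(1−fₕ)sₕ²/nₕ with Wₕ = Nₕ/29110:
  Dept III: (12714/29110)²·(1−563/12714)·844/563 = 0.27330267
  Dept II: (3598/29110)²·(1−483/3598)·1260/483 = 0.034503108
  Dept I: (12798/29110)²·(1−3101/12798)·2400/3101 = 0.11334557
  → Var(ȳ_str) = 0.42115135.
Var(ȳ_srs) = (1 − 4147/29110)·1950/4147 = 0.40323215.
deff = 0.42115135 / 0.40323215 = 1.0444.

1.0444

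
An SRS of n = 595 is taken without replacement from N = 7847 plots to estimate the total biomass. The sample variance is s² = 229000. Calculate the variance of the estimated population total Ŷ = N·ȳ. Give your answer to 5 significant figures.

Var(Ŷ) = N²·Var(ȳ) = N²·(1 − n/N)·s²/n.
f = 595/7847 = 0.07582516; Var(ȳ) = 0.92417484·229000/595 = 355.69082.
Var(Ŷ) = 7847² · 355.69082 = 2.1901808 × 10^10.

2.1902 × 10^10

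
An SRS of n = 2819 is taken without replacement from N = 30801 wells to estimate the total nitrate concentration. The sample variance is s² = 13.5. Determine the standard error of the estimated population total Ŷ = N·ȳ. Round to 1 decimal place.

Var(Ŷ) = N²·Var(ȳ) = N²·(1 − n/N)·s²/n.
f = 2819/30801 = 0.09152300; Var(ȳ) = 0.90847700·13.5/2819 = 0.0043506348.
Var(Ŷ) = 30801² · 0.0043506348 = 4.1274542 × 10^6.
SE(Ŷ) = √(4.1274542 × 10^6) = 2031.6.

2031.6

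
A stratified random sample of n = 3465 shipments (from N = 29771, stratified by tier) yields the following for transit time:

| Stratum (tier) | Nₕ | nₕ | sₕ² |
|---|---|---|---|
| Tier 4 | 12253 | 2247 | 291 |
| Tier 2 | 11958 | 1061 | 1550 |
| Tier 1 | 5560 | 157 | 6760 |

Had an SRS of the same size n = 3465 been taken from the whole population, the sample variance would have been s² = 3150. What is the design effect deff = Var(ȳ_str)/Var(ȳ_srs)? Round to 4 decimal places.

Var(ȳ_str) = Σ Wₕ²(1−fₕ)sₕ²/nₕ with Wₕ = Nₕ/29771:
  Tier 4: (12253/29771)²·(1−2247/12253)·291/2247 = 0.017914554
  Tier 2: (11958/29771)²·(1−1061/11958)·1550/1061 = 0.21478056
  Tier 1: (5560/29771)²·(1−157/5560)·6760/157 = 1.4593853
  → Var(ȳ_str) = 1.6920804.
Var(ȳ_srs) = (1 − 3465/29771)·3150/3465 = 0.80328324.
deff = 1.6920804 / 0.80328324 = 2.1065.

2.1065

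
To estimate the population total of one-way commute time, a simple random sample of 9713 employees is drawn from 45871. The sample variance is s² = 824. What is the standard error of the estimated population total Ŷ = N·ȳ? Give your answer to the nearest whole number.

Var(Ŷ) = N²·Var(ȳ) = N²·(1 − n/N)·s²/n.
f = 9713/45871 = 0.21174598; Var(ȳ) = 0.78825402·824/9713 = 0.066871338.
Var(Ŷ) = 45871² · 0.066871338 = 1.4070723 × 10^8.
SE(Ŷ) = √(1.4070723 × 10^8) = 11862.

11862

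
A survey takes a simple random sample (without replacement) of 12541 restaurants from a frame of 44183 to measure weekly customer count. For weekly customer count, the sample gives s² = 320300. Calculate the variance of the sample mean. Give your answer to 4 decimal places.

Under SRS without replacement, Var(ȳ) = (1 − f)·s²/n with f = n/N = 12541/44183 = 0.28384220.
Var(ȳ) = (1 − 0.28384220)·320300/12541 = 0.71615780·25.540228 = 18.290833.

18.2908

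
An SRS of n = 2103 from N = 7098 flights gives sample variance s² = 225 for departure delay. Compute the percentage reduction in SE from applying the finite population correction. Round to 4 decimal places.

16.1120

f = n/N = 2103/7098 = 0.29628064.
SE_no-fpc = √(s²/n) = 0.32709328; SE_fpc = √((1−f)s²/n) = 0.27439195.
Ratio = √(1−f) = 0.83887982. Reduction = 100·(1 − 0.83887982) = 16.1120%.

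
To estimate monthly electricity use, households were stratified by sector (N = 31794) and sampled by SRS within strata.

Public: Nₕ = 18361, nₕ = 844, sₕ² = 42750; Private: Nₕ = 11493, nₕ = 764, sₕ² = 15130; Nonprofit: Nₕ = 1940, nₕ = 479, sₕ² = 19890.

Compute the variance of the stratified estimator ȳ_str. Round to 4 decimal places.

Var(ȳ_str) = Σₕ Wₕ²(1 − fₕ)sₕ²/nₕ with Wₕ = Nₕ/N, N = 31794.
Public: Wₕ = 0.57749890; term = 0.57749890²·(1 − 0.04596700)·42750/844 = 16.116079.
Private: Wₕ = 0.36148330; term = 0.36148330²·(1 − 0.06647525)·15130/764 = 2.4157272.
Nonprofit: Wₕ = 0.06101780; term = 0.06101780²·(1 − 0.24690722)·19890/479 = 0.11642892.
Sum = 18.648235.

18.6482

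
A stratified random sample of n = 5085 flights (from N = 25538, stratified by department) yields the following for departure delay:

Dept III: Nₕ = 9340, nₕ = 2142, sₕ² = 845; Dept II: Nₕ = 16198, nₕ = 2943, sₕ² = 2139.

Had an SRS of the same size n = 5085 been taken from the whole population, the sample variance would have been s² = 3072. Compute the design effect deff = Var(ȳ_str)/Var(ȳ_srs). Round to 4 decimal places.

Var(ȳ_str) = Σ Wₕ²(1−fₕ)sₕ²/nₕ with Wₕ = Nₕ/25538:
  Dept III: (9340/25538)²·(1−2142/9340)·845/2142 = 0.040665133
  Dept II: (16198/25538)²·(1−2943/16198)·2139/2943 = 0.2392698
  → Var(ȳ_str) = 0.27993493.
Var(ȳ_srs) = (1 − 5085/25538)·3072/5085 = 0.48383846.
deff = 0.27993493 / 0.48383846 = 0.5786.

0.5786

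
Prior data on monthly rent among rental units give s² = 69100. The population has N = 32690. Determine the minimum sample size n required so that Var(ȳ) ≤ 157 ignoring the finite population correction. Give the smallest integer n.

Without fpc, n₀ = s²/D = 69100/157 = 440.1274.
Rounding up, n = 441.

441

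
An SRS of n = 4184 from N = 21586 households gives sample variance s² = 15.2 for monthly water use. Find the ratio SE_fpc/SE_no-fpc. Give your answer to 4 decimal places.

0.8979

f = n/N = 4184/21586 = 0.19382933.
SE_no-fpc = √(s²/n) = 0.060273437; SE_fpc = √((1−f)s²/n) = 0.054117715.
Ratio = √(1−f) = 0.89787007.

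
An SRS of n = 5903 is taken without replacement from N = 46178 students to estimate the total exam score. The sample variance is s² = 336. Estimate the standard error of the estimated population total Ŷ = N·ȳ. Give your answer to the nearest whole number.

10289

Var(Ŷ) = N²·Var(ȳ) = N²·(1 − n/N)·s²/n.
f = 5903/46178 = 0.12783143; Var(ȳ) = 0.87216857·336/5903 = 0.049644018.
Var(Ŷ) = 46178² · 0.049644018 = 1.0586129 × 10^8.
SE(Ŷ) = √(1.0586129 × 10^8) = 10289.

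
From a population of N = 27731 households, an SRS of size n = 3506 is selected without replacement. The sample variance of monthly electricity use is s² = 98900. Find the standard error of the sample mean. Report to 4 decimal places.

4.9641

Under SRS without replacement, Var(ȳ) = (1 − f)·s²/n with f = n/N = 3506/27731 = 0.12642891.
Var(ȳ) = (1 − 0.12642891)·98900/3506 = 0.87357109·28.208785 = 24.642379.
SE(ȳ) = √(24.642379) = 4.9641.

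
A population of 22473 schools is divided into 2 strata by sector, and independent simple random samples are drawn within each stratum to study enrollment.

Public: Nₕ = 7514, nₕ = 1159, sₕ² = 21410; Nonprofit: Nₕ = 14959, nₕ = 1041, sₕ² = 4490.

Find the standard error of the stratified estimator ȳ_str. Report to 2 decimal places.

1.88

Var(ȳ_str) = Σₕ Wₕ²(1 − fₕ)sₕ²/nₕ with Wₕ = Nₕ/N, N = 22473.
Public: Wₕ = 0.33435678; term = 0.33435678²·(1 − 0.15424541)·21410/1159 = 1.7466178.
Nonprofit: Wₕ = 0.66564322; term = 0.66564322²·(1 − 0.06959021)·4490/1041 = 1.7780866.
Sum = 3.5247044.
SE = √(3.5247044) = 1.88.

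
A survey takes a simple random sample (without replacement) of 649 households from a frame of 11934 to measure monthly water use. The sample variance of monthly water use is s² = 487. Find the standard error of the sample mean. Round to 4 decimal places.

Under SRS without replacement, Var(ȳ) = (1 − f)·s²/n with f = n/N = 649/11934 = 0.05438244.
Var(ȳ) = (1 − 0.05438244)·487/649 = 0.94561756·0.75038521 = 0.70957743.
SE(ȳ) = √(0.70957743) = 0.8424.

0.8424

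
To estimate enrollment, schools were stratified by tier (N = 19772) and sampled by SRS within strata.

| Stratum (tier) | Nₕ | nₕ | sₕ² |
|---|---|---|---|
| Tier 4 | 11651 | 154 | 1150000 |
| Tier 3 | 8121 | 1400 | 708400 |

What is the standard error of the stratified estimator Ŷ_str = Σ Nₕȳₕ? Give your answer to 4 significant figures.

1.014 × 10^6

Var(Ŷ_str) = Σₕ Nₕ²(1 − fₕ)sₕ²/nₕ.
Tier 4: 11651²·(1 − 154/11651)·1150000/154 = 1.0002875 × 10^12.
Tier 3: 8121²·(1 − 1400/8121)·708400/1400 = 2.7618108 × 10^10.
Sum = 1.0279056 × 10^12.
SE = √(1.0279056 × 10^12) = 1.014 × 10^6.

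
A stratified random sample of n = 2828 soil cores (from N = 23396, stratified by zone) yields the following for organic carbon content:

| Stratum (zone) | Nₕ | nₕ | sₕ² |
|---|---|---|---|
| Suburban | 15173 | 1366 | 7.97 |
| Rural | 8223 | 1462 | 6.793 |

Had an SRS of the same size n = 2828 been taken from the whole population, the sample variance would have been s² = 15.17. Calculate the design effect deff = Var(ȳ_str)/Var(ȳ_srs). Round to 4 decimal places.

0.5736

Var(ȳ_str) = Σ Wₕ²(1−fₕ)sₕ²/nₕ with Wₕ = Nₕ/23396:
  Suburban: (15173/23396)²·(1−1366/15173)·7.97/1366 = 0.0022330332
  Rural: (8223/23396)²·(1−1462/8223)·6.793/1462 = 4.7192419 × 10^-4
  → Var(ȳ_str) = 0.0027049574.
Var(ȳ_srs) = (1 − 2828/23396)·15.17/2828 = 0.0047158136.
deff = 0.0027049574 / 0.0047158136 = 0.5736.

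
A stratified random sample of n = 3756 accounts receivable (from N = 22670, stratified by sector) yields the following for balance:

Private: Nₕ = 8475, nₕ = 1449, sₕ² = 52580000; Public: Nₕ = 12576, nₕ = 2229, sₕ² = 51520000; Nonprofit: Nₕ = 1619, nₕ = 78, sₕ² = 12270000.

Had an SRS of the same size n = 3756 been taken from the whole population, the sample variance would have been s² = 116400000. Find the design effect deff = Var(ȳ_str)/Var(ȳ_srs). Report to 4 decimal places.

0.4185

Var(ȳ_str) = Σ Wₕ²(1−fₕ)sₕ²/nₕ with Wₕ = Nₕ/22670:
  Private: (8475/22670)²·(1−1449/8475)·52580000/1449 = 4204.332
  Public: (12576/22670)²·(1−2229/12576)·51520000/2229 = 5852.2076
  Nonprofit: (1619/22670)²·(1−78/1619)·12270000/78 = 763.65361
  → Var(ȳ_str) = 10820.193.
Var(ȳ_srs) = (1 − 3756/22670)·116400000/3756 = 25855.876.
deff = 10820.193 / 25855.876 = 0.4185.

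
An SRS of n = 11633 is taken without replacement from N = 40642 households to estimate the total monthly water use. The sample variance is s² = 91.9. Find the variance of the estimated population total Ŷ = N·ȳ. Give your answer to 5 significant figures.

9.3139 × 10^6

Var(Ŷ) = N²·Var(ȳ) = N²·(1 − n/N)·s²/n.
f = 11633/40642 = 0.28623099; Var(ȳ) = 0.71376901·91.9/11633 = 0.0056387322.
Var(Ŷ) = 40642² · 0.0056387322 = 9.3139009 × 10^6.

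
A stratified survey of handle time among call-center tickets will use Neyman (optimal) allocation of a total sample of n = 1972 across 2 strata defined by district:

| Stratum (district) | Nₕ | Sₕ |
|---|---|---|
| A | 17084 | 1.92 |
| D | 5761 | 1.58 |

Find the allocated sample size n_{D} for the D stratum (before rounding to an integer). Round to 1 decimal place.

Neyman allocation: nₕ = n·NₕSₕ / Σⱼ NⱼSⱼ.
Σ NⱼSⱼ = 17084·1.92 + 5761·1.58 = 41903.66.
n_{D} = 1972·5761·1.58 / 41903.66 = 428.4.

428.4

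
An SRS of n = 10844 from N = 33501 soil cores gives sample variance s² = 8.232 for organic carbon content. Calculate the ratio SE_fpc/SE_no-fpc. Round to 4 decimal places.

0.8224

f = n/N = 10844/33501 = 0.32369183.
SE_no-fpc = √(s²/n) = 0.027552304; SE_fpc = √((1−f)s²/n) = 0.022658452.
Ratio = √(1−f) = 0.82237958.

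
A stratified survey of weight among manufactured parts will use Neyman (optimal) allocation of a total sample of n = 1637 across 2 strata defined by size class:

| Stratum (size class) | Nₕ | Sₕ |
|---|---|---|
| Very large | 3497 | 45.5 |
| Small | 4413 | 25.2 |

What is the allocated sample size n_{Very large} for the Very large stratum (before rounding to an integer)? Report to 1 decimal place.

Neyman allocation: nₕ = n·NₕSₕ / Σⱼ NⱼSⱼ.
Σ NⱼSⱼ = 3497·45.5 + 4413·25.2 = 270321.1.
n_{Very large} = 1637·3497·45.5 / 270321.1 = 963.6.

963.6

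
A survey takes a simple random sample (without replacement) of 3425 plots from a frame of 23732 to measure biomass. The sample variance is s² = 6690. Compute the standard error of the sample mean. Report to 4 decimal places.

1.2928

Under SRS without replacement, Var(ȳ) = (1 − f)·s²/n with f = n/N = 3425/23732 = 0.14431991.
Var(ȳ) = (1 − 0.14431991)·6690/3425 = 0.85568009·1.9532847 = 1.6713868.
SE(ȳ) = √(1.6713868) = 1.2928.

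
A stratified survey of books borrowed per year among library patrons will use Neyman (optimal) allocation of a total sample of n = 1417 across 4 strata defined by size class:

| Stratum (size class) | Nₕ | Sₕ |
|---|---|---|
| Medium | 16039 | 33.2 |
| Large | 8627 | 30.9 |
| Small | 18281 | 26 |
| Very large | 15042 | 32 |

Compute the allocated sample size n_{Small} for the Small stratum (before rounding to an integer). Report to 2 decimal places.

Neyman allocation: nₕ = n·NₕSₕ / Σⱼ NⱼSⱼ.
Σ NⱼSⱼ = 16039·33.2 + 8627·30.9 + 18281·26 + 15042·32 = 1.7557191 × 10^6.
n_{Small} = 1417·18281·26 / (1.7557191 × 10^6) = 383.61.

383.61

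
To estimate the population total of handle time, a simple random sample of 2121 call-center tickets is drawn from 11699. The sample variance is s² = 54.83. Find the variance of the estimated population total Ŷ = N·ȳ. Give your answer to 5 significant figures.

Var(Ŷ) = N²·Var(ȳ) = N²·(1 − n/N)·s²/n.
f = 2121/11699 = 0.18129755; Var(ȳ) = 0.81870245·54.83/2121 = 0.021164288.
Var(Ŷ) = 11699² · 0.021164288 = 2.8966842 × 10^6.

2.8967 × 10^6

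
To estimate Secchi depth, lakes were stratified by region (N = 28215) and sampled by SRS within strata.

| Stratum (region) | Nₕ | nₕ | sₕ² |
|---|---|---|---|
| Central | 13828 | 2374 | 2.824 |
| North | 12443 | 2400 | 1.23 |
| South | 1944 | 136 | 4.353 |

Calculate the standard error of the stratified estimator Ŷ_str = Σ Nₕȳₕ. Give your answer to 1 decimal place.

Var(Ŷ_str) = Σₕ Nₕ²(1 − fₕ)sₕ²/nₕ.
Central: 13828²·(1 − 2374/13828)·2.824/2374 = 188408.52.
North: 12443²·(1 − 2400/12443)·1.23/2400 = 64044.588.
South: 1944²·(1 − 136/1944)·4.353/136 = 112497.91.
Sum = 364951.02.
SE = √(364951.02) = 604.1.

604.1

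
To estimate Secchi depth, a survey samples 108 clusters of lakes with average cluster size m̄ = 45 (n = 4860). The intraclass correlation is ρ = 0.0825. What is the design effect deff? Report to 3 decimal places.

4.630

deff = 1 + (45 − 1)·0.0825 = 1 + 3.63 = 4.63.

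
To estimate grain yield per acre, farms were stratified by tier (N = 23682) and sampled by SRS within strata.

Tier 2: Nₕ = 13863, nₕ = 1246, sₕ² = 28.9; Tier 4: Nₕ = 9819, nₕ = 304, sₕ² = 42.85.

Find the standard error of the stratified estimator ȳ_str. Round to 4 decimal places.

Var(ȳ_str) = Σₕ Wₕ²(1 − fₕ)sₕ²/nₕ with Wₕ = Nₕ/N, N = 23682.
Tier 2: Wₕ = 0.58538130; term = 0.58538130²·(1 − 0.08987954)·28.9/1246 = 0.0072336314.
Tier 4: Wₕ = 0.41461870; term = 0.41461870²·(1 − 0.03096038)·42.85/304 = 0.023480997.
Sum = 0.030714628.
SE = √(0.030714628) = 0.1753.

0.1753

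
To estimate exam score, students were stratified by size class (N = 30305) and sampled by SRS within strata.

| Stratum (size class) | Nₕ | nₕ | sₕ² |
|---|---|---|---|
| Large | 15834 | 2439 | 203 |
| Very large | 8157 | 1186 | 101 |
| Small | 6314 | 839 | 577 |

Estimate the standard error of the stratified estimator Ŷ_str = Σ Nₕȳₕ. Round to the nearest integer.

6802

Var(Ŷ_str) = Σₕ Nₕ²(1 − fₕ)sₕ²/nₕ.
Large: 15834²·(1 − 2439/15834)·203/2439 = 1.7652962 × 10^7.
Very large: 8157²·(1 − 1186/8157)·101/1186 = 4.8424175 × 10^6.
Small: 6314²·(1 − 839/6314)·577/839 = 2.3774016 × 10^7.
Sum = 4.6269396 × 10^7.
SE = √(4.6269396 × 10^7) = 6802.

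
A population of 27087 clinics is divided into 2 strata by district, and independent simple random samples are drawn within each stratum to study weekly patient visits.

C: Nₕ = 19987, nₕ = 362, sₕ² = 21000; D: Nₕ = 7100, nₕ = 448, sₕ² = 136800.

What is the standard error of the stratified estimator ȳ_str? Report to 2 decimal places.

Var(ȳ_str) = Σₕ Wₕ²(1 − fₕ)sₕ²/nₕ with Wₕ = Nₕ/N, N = 27087.
C: Wₕ = 0.73788164; term = 0.73788164²·(1 − 0.01811177)·21000/362 = 31.013172.
D: Wₕ = 0.26211836; term = 0.26211836²·(1 − 0.06309859)·136800/448 = 19.656078.
Sum = 50.66925.
SE = √(50.66925) = 7.12.

7.12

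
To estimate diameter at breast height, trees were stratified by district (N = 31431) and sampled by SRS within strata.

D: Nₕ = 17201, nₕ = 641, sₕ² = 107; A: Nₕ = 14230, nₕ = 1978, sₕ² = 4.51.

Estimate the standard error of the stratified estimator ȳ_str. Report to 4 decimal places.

Var(ȳ_str) = Σₕ Wₕ²(1 − fₕ)sₕ²/nₕ with Wₕ = Nₕ/N, N = 31431.
D: Wₕ = 0.54726226; term = 0.54726226²·(1 − 0.03726528)·107/641 = 0.048130833.
A: Wₕ = 0.45273774; term = 0.45273774²·(1 − 0.13900211)·4.51/1978 = 4.0238867 × 10^-4.
Sum = 0.048533222.
SE = √(0.048533222) = 0.2203.

0.2203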